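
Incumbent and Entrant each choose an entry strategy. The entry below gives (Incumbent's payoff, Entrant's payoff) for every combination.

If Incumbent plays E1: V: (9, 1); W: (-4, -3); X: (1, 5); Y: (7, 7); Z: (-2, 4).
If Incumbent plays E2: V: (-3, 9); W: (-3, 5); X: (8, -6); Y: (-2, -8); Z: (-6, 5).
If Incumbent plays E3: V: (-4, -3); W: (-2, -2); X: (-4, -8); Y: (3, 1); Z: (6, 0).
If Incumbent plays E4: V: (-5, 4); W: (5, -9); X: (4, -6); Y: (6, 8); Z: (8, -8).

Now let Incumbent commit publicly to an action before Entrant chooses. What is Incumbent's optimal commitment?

E1

Entrant best-responds to each possible Incumbent move:
- E1: Entrant compares 1, -3, 5, 7, 4 and picks Y; Incumbent would get 7.
- E2: Entrant compares 9, 5, -6, -8, 5 and picks V; Incumbent would get -3.
- E3: Entrant compares -3, -2, -8, 1, 0 and picks Y; Incumbent would get 3.
- E4: Entrant compares 4, -9, -6, 8, -8 and picks Y; Incumbent would get 6.
Incumbent's induced payoffs are 7, -3, 3, 6, so Incumbent commits to E1. Subgame-perfect outcome: (E1, Y) with payoffs (7, 7).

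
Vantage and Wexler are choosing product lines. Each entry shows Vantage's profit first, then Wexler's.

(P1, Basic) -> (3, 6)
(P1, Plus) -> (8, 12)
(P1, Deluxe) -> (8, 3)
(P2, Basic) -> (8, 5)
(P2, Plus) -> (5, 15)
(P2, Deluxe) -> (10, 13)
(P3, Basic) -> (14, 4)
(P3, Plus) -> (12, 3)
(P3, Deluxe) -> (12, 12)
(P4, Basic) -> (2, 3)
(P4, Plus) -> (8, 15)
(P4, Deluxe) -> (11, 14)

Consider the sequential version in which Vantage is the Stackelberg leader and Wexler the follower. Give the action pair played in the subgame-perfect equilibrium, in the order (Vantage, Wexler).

(P3, Deluxe)

Work backward from Wexler's decision.
- P1: Wexler compares 6, 12, 3 and picks Plus; Vantage would get 8.
- P2: Wexler compares 5, 15, 13 and picks Plus; Vantage would get 5.
- P3: Wexler compares 4, 3, 12 and picks Deluxe; Vantage would get 12.
- P4: Wexler compares 3, 15, 14 and picks Plus; Vantage would get 8.
Vantage's induced payoffs are 8, 5, 12, 8, so Vantage commits to P3. Subgame-perfect outcome: (P3, Deluxe) with payoffs (12, 12).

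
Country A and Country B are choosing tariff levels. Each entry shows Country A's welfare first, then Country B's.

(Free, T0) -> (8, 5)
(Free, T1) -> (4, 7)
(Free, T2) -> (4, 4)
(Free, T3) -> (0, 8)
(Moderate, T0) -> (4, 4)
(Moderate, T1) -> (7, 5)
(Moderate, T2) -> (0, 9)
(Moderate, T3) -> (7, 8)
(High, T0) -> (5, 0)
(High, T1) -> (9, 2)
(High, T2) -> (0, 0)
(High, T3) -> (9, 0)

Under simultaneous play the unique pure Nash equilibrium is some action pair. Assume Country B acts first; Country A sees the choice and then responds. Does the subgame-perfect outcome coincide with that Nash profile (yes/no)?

Backward induction with Country B moving first.
- T0: BR = Free, leader payoff 5.
- T1: BR = High, leader payoff 2.
- T2: BR = Free, leader payoff 4.
- T3: BR = High, leader payoff 0.
Among 5, 2, 4, 0, the best is 5 at T0. Subgame-perfect outcome: (Free, T0) with payoffs (8, 5).
For the simultaneous game, intersect best replies.
Country A's best replies: T0→Free; T1→High; T2→Free; T3→High.
Country B's best replies: Free→T3; Moderate→T2; High→T1.
Only (High, T1) has each player best-responding; Nash payoffs (9, 2).
Sequential outcome (Free, T0) differs from the Nash profile (High, T1).

no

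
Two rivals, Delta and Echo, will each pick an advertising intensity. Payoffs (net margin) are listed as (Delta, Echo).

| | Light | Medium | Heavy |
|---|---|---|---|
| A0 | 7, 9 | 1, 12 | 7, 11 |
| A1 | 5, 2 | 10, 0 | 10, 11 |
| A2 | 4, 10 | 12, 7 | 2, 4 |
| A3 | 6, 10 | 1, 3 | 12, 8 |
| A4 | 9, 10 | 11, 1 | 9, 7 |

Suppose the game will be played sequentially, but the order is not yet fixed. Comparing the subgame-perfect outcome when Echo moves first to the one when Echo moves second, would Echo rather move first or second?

If Delta leads: Echo's best replies are A0→Medium, A1→Heavy, A2→Light, A3→Light, A4→Light; Delta's induced payoffs 1, 10, 4, 6, 9; outcome (A1, Heavy), payoffs (10, 11).
If Echo leads: Delta's best replies are Light→A4, Medium→A2, Heavy→A3; Echo's induced payoffs 10, 7, 8; outcome (A4, Light), payoffs (9, 10).
Echo gets 10 moving first and 11 moving second, so Echo prefers to move second.

second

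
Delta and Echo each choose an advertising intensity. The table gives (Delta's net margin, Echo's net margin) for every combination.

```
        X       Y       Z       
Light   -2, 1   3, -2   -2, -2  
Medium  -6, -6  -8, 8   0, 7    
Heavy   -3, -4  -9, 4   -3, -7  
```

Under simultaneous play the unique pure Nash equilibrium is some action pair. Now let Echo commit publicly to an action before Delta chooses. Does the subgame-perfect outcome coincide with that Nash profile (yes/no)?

Work backward from Delta's decision.
- X: Delta compares -2, -6, -3 and picks Light; Echo would get 1.
- Y: Delta compares 3, -8, -9 and picks Light; Echo would get -2.
- Z: Delta compares -2, 0, -3 and picks Medium; Echo would get 7.
Among 1, -2, 7, the best is 7 at Z. Subgame-perfect outcome: (Medium, Z) with payoffs (0, 7).
For the simultaneous game, intersect best replies.
Delta's best replies: X→Light; Y→Light; Z→Medium.
Echo's best replies: Light→X; Medium→Y; Heavy→Y.
Only (Light, X) has each player best-responding; Nash payoffs (-2, 1).
Sequential outcome (Medium, Z) differs from the Nash profile (Light, X).

no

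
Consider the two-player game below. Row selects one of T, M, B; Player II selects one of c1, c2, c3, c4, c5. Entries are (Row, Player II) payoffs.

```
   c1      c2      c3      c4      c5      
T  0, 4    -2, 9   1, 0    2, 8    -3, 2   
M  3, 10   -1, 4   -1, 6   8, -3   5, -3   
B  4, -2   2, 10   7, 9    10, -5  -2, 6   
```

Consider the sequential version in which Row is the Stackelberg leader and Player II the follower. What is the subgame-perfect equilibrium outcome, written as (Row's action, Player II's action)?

(M, c1)

Backward induction with Row moving first.
- T: BR = c2, leader payoff -2.
- M: BR = c1, leader payoff 3.
- B: BR = c2, leader payoff 2.
Among -2, 3, 2, the best is 3 at M. Subgame-perfect outcome: (M, c1) with payoffs (3, 10).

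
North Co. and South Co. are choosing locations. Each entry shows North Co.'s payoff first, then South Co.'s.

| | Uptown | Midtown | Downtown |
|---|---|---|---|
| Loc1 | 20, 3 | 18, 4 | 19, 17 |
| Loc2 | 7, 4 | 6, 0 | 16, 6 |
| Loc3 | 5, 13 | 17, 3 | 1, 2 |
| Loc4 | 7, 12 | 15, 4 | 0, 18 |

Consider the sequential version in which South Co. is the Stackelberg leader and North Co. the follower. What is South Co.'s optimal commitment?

Downtown

North Co. best-responds to each possible South Co. move:
- Uptown: BR = Loc1, leader payoff 3.
- Midtown: BR = Loc1, leader payoff 4.
- Downtown: BR = Loc1, leader payoff 17.
Maximizing over 3, 4, 17, South Co. chooses Downtown. Subgame-perfect outcome: (Loc1, Downtown) with payoffs (19, 17).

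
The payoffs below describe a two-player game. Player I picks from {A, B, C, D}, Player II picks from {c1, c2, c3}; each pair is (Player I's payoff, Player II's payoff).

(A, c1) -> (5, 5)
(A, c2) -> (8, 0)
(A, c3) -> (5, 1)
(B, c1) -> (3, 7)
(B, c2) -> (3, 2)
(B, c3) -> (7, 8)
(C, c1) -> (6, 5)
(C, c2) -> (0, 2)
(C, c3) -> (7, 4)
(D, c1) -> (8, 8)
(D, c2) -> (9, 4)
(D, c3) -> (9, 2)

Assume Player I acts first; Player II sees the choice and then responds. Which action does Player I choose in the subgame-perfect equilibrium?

Work backward from Player II's decision.
- A: Player II compares 5, 0, 1 and picks c1; Player I would get 5.
- B: Player II compares 7, 2, 8 and picks c3; Player I would get 7.
- C: Player II compares 5, 2, 4 and picks c1; Player I would get 6.
- D: Player II compares 8, 4, 2 and picks c1; Player I would get 8.
Maximizing over 5, 7, 6, 8, Player I chooses D. Subgame-perfect outcome: (D, c1) with payoffs (8, 8).

D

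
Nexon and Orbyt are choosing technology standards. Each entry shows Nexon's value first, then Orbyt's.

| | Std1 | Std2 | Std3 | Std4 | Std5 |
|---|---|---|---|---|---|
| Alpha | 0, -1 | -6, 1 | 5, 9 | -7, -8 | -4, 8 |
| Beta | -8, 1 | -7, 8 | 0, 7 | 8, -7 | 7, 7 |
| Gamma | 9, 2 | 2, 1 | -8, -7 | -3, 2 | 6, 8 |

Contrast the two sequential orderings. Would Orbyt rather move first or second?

If Nexon leads: Orbyt's best replies are Alpha→Std3, Beta→Std2, Gamma→Std5; Nexon's induced payoffs 5, -7, 6; outcome (Gamma, Std5), payoffs (6, 8).
If Orbyt leads: Nexon's best replies are Std1→Gamma, Std2→Gamma, Std3→Alpha, Std4→Beta, Std5→Beta; Orbyt's induced payoffs 2, 1, 9, -7, 7; outcome (Alpha, Std3), payoffs (5, 9).
Orbyt gets 9 moving first and 8 moving second, so Orbyt prefers to move first.

first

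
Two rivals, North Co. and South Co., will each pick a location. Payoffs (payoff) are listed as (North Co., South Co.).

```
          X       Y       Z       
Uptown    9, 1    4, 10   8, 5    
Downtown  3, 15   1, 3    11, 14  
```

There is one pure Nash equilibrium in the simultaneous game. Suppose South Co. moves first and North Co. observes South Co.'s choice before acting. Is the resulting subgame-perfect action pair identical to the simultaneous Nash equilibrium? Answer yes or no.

Solve by backward induction (South Co. leads).
- X → North Co. plays Uptown (best of 9, 3); South Co. gets 1.
- Y → North Co. plays Uptown (best of 4, 1); South Co. gets 10.
- Z → North Co. plays Downtown (best of 8, 11); South Co. gets 14.
Maximizing over 1, 10, 14, South Co. chooses Z. Subgame-perfect outcome: (Downtown, Z) with payoffs (11, 14).
Under simultaneous play:
North Co.'s best replies: X→Uptown; Y→Uptown; Z→Downtown.
South Co.'s best replies: Uptown→Y; Downtown→X.
The unique mutual best reply is (Uptown, Y), giving (4, 10).
Sequential outcome (Downtown, Z) differs from the Nash profile (Uptown, Y).

no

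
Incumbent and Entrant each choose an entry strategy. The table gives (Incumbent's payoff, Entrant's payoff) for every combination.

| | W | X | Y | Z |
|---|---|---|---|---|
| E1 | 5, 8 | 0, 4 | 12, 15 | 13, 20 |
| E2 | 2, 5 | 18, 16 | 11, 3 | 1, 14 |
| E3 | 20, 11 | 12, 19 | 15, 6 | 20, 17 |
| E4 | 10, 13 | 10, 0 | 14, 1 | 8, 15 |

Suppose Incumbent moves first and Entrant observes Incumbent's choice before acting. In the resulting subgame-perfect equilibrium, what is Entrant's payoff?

16

Solve by backward induction (Incumbent leads).
- E1: BR = Z, leader payoff 13.
- E2: BR = X, leader payoff 18.
- E3: BR = X, leader payoff 12.
- E4: BR = Z, leader payoff 8.
Incumbent's induced payoffs are 13, 18, 12, 8, so Incumbent commits to E2. Subgame-perfect outcome: (E2, X) with payoffs (18, 16).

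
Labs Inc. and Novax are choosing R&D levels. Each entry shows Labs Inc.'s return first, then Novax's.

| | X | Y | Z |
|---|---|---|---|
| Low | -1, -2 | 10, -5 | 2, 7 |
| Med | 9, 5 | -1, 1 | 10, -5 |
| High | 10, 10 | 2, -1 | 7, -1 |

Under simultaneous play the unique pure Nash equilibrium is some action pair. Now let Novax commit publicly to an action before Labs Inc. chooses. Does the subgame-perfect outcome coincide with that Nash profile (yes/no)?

Backward induction with Novax moving first.
- X: BR = High, leader payoff 10.
- Y: BR = Low, leader payoff -5.
- Z: BR = Med, leader payoff -5.
Among 10, -5, -5, the best is 10 at X. Subgame-perfect outcome: (High, X) with payoffs (10, 10).
Under simultaneous play:
Labs Inc.'s best replies: X→High; Y→Low; Z→Med.
Novax's best replies: Low→Z; Med→X; High→X.
Only (High, X) has each player best-responding; Nash payoffs (10, 10).
Sequential outcome (High, X) coincides with the Nash profile (High, X).

yes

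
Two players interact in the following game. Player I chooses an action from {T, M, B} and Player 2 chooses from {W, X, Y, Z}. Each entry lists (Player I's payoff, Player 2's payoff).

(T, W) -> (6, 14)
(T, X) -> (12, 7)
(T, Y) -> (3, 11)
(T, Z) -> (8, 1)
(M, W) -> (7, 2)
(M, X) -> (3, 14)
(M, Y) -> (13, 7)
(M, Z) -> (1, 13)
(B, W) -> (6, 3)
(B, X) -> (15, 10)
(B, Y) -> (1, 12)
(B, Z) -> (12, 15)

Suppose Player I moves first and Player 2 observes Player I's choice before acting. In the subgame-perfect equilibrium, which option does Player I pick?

B

Work backward from Player 2's decision.
- T: Player 2 compares 14, 7, 11, 1 and picks W; Player I would get 6.
- M: Player 2 compares 2, 14, 7, 13 and picks X; Player I would get 3.
- B: Player 2 compares 3, 10, 12, 15 and picks Z; Player I would get 12.
Maximizing over 6, 3, 12, Player I chooses B. Subgame-perfect outcome: (B, Z) with payoffs (12, 15).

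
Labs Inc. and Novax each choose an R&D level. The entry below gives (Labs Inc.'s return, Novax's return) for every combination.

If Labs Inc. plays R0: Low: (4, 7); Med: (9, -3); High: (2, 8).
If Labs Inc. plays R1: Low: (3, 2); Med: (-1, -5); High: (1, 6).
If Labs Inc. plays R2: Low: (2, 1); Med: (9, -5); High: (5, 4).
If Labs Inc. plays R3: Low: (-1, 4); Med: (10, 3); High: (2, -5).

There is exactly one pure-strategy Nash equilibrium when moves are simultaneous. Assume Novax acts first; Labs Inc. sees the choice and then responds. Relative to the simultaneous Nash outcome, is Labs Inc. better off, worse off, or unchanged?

Solve by backward induction (Novax leads).
- Low: Labs Inc. compares 4, 3, 2, -1 and picks R0; Novax would get 7.
- Med: Labs Inc. compares 9, -1, 9, 10 and picks R3; Novax would get 3.
- High: Labs Inc. compares 2, 1, 5, 2 and picks R2; Novax would get 4.
Among 7, 3, 4, the best is 7 at Low. Subgame-perfect outcome: (R0, Low) with payoffs (4, 7).
Now find the simultaneous Nash equilibrium.
Labs Inc.'s best replies: Low→R0; Med→R3; High→R2.
Novax's best replies: R0→High; R1→High; R2→High; R3→Low.
Only (R2, High) has each player best-responding; Nash payoffs (5, 4).
Labs Inc. earns 4 sequentially versus 5 at the Nash outcome: worse off.

worse off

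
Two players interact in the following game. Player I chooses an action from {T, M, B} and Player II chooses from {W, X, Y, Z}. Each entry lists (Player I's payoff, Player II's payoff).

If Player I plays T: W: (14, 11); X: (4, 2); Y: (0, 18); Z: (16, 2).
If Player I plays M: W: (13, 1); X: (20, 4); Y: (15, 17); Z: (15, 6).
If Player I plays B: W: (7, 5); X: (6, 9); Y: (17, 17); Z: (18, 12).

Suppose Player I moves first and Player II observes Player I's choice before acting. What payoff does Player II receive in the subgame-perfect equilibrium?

17

Solve by backward induction (Player I leads).
- T: BR = Y, leader payoff 0.
- M: BR = Y, leader payoff 15.
- B: BR = Y, leader payoff 17.
Player I's induced payoffs are 0, 15, 17, so Player I commits to B. Subgame-perfect outcome: (B, Y) with payoffs (17, 17).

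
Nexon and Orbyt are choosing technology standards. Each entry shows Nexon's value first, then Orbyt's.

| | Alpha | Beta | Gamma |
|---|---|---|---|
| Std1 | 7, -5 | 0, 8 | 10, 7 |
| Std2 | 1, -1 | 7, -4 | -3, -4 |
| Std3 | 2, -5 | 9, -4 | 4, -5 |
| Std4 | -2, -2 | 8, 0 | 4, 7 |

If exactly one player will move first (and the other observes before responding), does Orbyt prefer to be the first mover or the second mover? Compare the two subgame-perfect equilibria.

first

If Nexon leads: Orbyt's best replies are Std1→Beta, Std2→Alpha, Std3→Beta, Std4→Gamma; Nexon's induced payoffs 0, 1, 9, 4; outcome (Std3, Beta), payoffs (9, -4).
If Orbyt leads: Nexon's best replies are Alpha→Std1, Beta→Std3, Gamma→Std1; Orbyt's induced payoffs -5, -4, 7; outcome (Std1, Gamma), payoffs (10, 7).
Orbyt gets 7 moving first and -4 moving second, so Orbyt prefers to move first.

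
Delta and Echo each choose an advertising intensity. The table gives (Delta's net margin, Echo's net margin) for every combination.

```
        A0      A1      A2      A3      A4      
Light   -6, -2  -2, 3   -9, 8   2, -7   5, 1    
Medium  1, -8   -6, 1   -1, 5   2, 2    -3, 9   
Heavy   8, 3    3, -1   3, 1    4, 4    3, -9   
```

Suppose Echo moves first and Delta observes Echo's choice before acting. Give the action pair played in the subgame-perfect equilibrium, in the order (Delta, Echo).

Delta best-responds to each possible Echo move:
- A0: Delta compares -6, 1, 8 and picks Heavy; Echo would get 3.
- A1: Delta compares -2, -6, 3 and picks Heavy; Echo would get -1.
- A2: Delta compares -9, -1, 3 and picks Heavy; Echo would get 1.
- A3: Delta compares 2, 2, 4 and picks Heavy; Echo would get 4.
- A4: Delta compares 5, -3, 3 and picks Light; Echo would get 1.
Echo's induced payoffs are 3, -1, 1, 4, 1, so Echo commits to A3. Subgame-perfect outcome: (Heavy, A3) with payoffs (4, 4).

(Heavy, A3)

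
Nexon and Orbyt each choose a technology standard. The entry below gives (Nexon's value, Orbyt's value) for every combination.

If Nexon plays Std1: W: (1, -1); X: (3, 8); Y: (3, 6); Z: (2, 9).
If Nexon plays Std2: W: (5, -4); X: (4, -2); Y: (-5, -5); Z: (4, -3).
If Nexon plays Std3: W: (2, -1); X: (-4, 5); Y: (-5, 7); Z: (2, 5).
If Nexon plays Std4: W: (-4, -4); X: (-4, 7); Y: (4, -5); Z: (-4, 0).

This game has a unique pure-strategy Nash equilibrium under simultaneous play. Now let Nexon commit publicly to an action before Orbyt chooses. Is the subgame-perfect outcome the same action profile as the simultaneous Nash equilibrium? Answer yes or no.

yes

Orbyt best-responds to each possible Nexon move:
- Std1: BR = Z, leader payoff 2.
- Std2: BR = X, leader payoff 4.
- Std3: BR = Y, leader payoff -5.
- Std4: BR = X, leader payoff -4.
Maximizing over 2, 4, -5, -4, Nexon chooses Std2. Subgame-perfect outcome: (Std2, X) with payoffs (4, -2).
Now find the simultaneous Nash equilibrium.
Nexon's best replies: W→Std2; X→Std2; Y→Std4; Z→Std2.
Orbyt's best replies: Std1→Z; Std2→X; Std3→Y; Std4→X.
The unique mutual best reply is (Std2, X), giving (4, -2).
Sequential outcome (Std2, X) coincides with the Nash profile (Std2, X).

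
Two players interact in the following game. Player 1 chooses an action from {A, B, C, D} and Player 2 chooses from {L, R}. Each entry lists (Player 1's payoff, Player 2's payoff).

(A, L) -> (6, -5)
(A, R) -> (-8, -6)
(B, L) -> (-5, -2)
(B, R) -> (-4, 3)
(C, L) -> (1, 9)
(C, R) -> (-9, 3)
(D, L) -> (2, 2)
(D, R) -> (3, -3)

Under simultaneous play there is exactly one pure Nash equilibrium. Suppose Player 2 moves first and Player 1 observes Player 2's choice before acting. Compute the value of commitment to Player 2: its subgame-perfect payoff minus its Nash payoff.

2

Player 1 best-responds to each possible Player 2 move:
- L → Player 1 plays A (best of 6, -5, 1, 2); Player 2 gets -5.
- R → Player 1 plays D (best of -8, -4, -9, 3); Player 2 gets -3.
Player 2's induced payoffs are -5, -3, so Player 2 commits to R. Subgame-perfect outcome: (D, R) with payoffs (3, -3).
Under simultaneous play:
Player 1's best replies: L→A; R→D.
Player 2's best replies: A→L; B→R; C→L; D→L.
The unique mutual best reply is (A, L), giving (6, -5).
Player 2's commitment gain: -3 − -5 = 2.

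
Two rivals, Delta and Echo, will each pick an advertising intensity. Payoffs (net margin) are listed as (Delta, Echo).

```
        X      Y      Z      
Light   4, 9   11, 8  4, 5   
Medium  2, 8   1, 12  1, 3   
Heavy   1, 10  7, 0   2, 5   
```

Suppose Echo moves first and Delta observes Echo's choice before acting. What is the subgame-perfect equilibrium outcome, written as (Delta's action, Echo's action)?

Solve by backward induction (Echo leads).
- X: Delta compares 4, 2, 1 and picks Light; Echo would get 9.
- Y: Delta compares 11, 1, 7 and picks Light; Echo would get 8.
- Z: Delta compares 4, 1, 2 and picks Light; Echo would get 5.
Maximizing over 9, 8, 5, Echo chooses X. Subgame-perfect outcome: (Light, X) with payoffs (4, 9).

(Light, X)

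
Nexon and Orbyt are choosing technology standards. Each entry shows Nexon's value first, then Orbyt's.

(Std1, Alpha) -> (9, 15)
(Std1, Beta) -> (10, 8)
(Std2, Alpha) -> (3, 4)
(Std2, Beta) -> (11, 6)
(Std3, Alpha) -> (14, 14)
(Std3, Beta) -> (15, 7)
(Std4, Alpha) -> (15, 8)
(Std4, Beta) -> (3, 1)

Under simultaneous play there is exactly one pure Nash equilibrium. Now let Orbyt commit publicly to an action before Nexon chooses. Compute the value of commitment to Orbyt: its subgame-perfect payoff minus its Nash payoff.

0

Nexon best-responds to each possible Orbyt move:
- Alpha: BR = Std4, leader payoff 8.
- Beta: BR = Std3, leader payoff 7.
Maximizing over 8, 7, Orbyt chooses Alpha. Subgame-perfect outcome: (Std4, Alpha) with payoffs (15, 8).
Under simultaneous play:
Nexon's best replies: Alpha→Std4; Beta→Std3.
Orbyt's best replies: Std1→Alpha; Std2→Beta; Std3→Alpha; Std4→Alpha.
The unique mutual best reply is (Std4, Alpha), giving (15, 8).
Orbyt's commitment gain: 8 − 8 = 0.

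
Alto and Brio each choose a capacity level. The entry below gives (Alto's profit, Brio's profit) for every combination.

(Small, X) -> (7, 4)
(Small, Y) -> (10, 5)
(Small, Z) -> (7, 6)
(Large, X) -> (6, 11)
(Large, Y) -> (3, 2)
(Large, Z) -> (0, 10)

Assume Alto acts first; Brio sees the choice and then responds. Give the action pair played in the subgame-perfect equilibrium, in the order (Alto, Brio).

Backward induction with Alto moving first.
- Small → Brio plays Z (best of 4, 5, 6); Alto gets 7.
- Large → Brio plays X (best of 11, 2, 10); Alto gets 6.
Alto's induced payoffs are 7, 6, so Alto commits to Small. Subgame-perfect outcome: (Small, Z) with payoffs (7, 6).

(Small, Z)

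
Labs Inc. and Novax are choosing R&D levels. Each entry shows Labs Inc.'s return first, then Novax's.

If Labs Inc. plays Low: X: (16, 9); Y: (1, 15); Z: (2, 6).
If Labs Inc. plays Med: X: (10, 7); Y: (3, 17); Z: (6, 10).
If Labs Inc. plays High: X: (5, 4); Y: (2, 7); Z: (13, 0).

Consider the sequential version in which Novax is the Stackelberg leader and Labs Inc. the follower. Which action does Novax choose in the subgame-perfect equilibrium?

Solve by backward induction (Novax leads).
- X: Labs Inc. compares 16, 10, 5 and picks Low; Novax would get 9.
- Y: Labs Inc. compares 1, 3, 2 and picks Med; Novax would get 17.
- Z: Labs Inc. compares 2, 6, 13 and picks High; Novax would get 0.
Among 9, 17, 0, the best is 17 at Y. Subgame-perfect outcome: (Med, Y) with payoffs (3, 17).

Y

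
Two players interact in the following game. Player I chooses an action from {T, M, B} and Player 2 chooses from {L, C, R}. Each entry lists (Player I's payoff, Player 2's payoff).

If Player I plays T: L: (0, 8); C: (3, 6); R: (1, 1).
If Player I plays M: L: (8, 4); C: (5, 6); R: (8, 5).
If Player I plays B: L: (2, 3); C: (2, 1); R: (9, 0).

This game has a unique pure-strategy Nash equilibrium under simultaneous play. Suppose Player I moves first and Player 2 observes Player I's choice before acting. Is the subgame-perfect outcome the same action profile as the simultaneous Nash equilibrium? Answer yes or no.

yes

Solve by backward induction (Player I leads).
- T: BR = L, leader payoff 0.
- M: BR = C, leader payoff 5.
- B: BR = L, leader payoff 2.
Among 0, 5, 2, the best is 5 at M. Subgame-perfect outcome: (M, C) with payoffs (5, 6).
Under simultaneous play:
Player I's best replies: L→M; C→M; R→B.
Player 2's best replies: T→L; M→C; B→L.
The unique mutual best reply is (M, C), giving (5, 6).
Sequential outcome (M, C) coincides with the Nash profile (M, C).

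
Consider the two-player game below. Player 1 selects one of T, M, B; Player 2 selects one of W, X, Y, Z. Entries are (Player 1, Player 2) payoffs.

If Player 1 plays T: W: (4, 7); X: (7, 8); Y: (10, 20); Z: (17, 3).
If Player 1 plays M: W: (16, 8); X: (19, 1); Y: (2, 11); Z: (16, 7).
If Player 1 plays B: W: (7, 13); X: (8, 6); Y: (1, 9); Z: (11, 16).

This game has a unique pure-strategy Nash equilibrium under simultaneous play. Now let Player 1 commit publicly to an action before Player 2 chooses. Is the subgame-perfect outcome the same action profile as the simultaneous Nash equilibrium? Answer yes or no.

no

Backward induction with Player 1 moving first.
- T: Player 2 compares 7, 8, 20, 3 and picks Y; Player 1 would get 10.
- M: Player 2 compares 8, 1, 11, 7 and picks Y; Player 1 would get 2.
- B: Player 2 compares 13, 6, 9, 16 and picks Z; Player 1 would get 11.
Among 10, 2, 11, the best is 11 at B. Subgame-perfect outcome: (B, Z) with payoffs (11, 16).
For the simultaneous game, intersect best replies.
Player 1's best replies: W→M; X→M; Y→T; Z→T.
Player 2's best replies: T→Y; M→Y; B→Z.
Only (T, Y) has each player best-responding; Nash payoffs (10, 20).
Sequential outcome (B, Z) differs from the Nash profile (T, Y).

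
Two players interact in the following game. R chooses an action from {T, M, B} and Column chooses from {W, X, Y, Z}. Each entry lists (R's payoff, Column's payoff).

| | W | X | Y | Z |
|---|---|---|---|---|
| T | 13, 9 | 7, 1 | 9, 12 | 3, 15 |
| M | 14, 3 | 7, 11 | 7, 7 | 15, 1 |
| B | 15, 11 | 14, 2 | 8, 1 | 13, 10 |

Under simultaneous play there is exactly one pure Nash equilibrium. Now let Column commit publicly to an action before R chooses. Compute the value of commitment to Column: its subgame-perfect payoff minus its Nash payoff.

1

Backward induction with Column moving first.
- W → R plays B (best of 13, 14, 15); Column gets 11.
- X → R plays B (best of 7, 7, 14); Column gets 2.
- Y → R plays T (best of 9, 7, 8); Column gets 12.
- Z → R plays M (best of 3, 15, 13); Column gets 1.
Among 11, 2, 12, 1, the best is 12 at Y. Subgame-perfect outcome: (T, Y) with payoffs (9, 12).
Under simultaneous play:
R's best replies: W→B; X→B; Y→T; Z→M.
Column's best replies: T→Z; M→X; B→W.
The unique mutual best reply is (B, W), giving (15, 11).
Column's commitment gain: 12 − 11 = 1.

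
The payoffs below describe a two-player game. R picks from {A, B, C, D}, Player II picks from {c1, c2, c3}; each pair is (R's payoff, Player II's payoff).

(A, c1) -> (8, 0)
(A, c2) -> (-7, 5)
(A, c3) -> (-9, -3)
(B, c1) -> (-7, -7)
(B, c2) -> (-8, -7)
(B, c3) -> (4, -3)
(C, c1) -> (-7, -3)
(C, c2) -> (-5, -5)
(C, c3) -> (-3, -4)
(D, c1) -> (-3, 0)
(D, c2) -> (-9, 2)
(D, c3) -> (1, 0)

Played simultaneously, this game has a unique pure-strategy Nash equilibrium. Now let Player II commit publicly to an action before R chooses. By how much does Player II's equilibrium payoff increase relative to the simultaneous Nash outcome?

Backward induction with Player II moving first.
- c1 → R plays A (best of 8, -7, -7, -3); Player II gets 0.
- c2 → R plays C (best of -7, -8, -5, -9); Player II gets -5.
- c3 → R plays B (best of -9, 4, -3, 1); Player II gets -3.
Player II's induced payoffs are 0, -5, -3, so Player II commits to c1. Subgame-perfect outcome: (A, c1) with payoffs (8, 0).
Now find the simultaneous Nash equilibrium.
R's best replies: c1→A; c2→C; c3→B.
Player II's best replies: A→c2; B→c3; C→c1; D→c2.
The unique mutual best reply is (B, c3), giving (4, -3).
Player II's commitment gain: 0 − -3 = 3.

3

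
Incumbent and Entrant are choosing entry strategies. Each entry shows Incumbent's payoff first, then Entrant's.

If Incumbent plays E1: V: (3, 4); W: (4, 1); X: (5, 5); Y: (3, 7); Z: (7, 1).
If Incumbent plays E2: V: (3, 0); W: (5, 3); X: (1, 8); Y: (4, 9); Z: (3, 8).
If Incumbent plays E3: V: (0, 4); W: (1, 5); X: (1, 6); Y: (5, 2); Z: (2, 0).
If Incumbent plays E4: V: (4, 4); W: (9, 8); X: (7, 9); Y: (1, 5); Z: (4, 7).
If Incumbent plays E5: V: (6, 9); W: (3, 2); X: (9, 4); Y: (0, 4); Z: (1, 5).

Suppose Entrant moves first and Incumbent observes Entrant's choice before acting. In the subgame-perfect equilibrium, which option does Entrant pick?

Incumbent best-responds to each possible Entrant move:
- V: BR = E5, leader payoff 9.
- W: BR = E4, leader payoff 8.
- X: BR = E5, leader payoff 4.
- Y: BR = E3, leader payoff 2.
- Z: BR = E1, leader payoff 1.
Maximizing over 9, 8, 4, 2, 1, Entrant chooses V. Subgame-perfect outcome: (E5, V) with payoffs (6, 9).

V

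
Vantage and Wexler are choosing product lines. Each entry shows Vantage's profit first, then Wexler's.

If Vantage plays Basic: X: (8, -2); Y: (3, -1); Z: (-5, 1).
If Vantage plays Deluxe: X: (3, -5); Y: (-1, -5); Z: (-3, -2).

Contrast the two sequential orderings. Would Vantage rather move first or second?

If Vantage leads: Wexler's best replies are Basic→Z, Deluxe→Z; Vantage's induced payoffs -5, -3; outcome (Deluxe, Z), payoffs (-3, -2).
If Wexler leads: Vantage's best replies are X→Basic, Y→Basic, Z→Deluxe; Wexler's induced payoffs -2, -1, -2; outcome (Basic, Y), payoffs (3, -1).
Vantage gets -3 moving first and 3 moving second, so Vantage prefers to move second.

second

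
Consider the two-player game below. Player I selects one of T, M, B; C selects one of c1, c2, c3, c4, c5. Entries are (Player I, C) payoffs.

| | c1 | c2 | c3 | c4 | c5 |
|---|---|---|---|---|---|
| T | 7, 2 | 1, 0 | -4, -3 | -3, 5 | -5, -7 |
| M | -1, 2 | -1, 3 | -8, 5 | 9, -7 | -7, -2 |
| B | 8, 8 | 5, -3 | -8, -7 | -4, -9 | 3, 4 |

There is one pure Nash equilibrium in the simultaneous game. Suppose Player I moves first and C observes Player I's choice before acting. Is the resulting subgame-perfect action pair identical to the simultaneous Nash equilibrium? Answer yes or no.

yes

C best-responds to each possible Player I move:
- T: BR = c4, leader payoff -3.
- M: BR = c3, leader payoff -8.
- B: BR = c1, leader payoff 8.
Player I's induced payoffs are -3, -8, 8, so Player I commits to B. Subgame-perfect outcome: (B, c1) with payoffs (8, 8).
Now find the simultaneous Nash equilibrium.
Player I's best replies: c1→B; c2→B; c3→T; c4→M; c5→B.
C's best replies: T→c4; M→c3; B→c1.
Only (B, c1) has each player best-responding; Nash payoffs (8, 8).
Sequential outcome (B, c1) coincides with the Nash profile (B, c1).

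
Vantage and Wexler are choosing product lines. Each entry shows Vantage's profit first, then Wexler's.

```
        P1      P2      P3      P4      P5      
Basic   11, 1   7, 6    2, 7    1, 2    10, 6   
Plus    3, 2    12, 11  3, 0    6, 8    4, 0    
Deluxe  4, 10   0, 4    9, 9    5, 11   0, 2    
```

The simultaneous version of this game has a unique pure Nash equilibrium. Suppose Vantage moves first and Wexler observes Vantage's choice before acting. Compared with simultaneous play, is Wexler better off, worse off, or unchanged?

unchanged

Work backward from Wexler's decision.
- Basic: BR = P3, leader payoff 2.
- Plus: BR = P2, leader payoff 12.
- Deluxe: BR = P4, leader payoff 5.
Among 2, 12, 5, the best is 12 at Plus. Subgame-perfect outcome: (Plus, P2) with payoffs (12, 11).
Under simultaneous play:
Vantage's best replies: P1→Basic; P2→Plus; P3→Deluxe; P4→Plus; P5→Basic.
Wexler's best replies: Basic→P3; Plus→P2; Deluxe→P4.
Only (Plus, P2) has each player best-responding; Nash payoffs (12, 11).
Wexler earns 11 sequentially versus 11 at the Nash outcome: unchanged.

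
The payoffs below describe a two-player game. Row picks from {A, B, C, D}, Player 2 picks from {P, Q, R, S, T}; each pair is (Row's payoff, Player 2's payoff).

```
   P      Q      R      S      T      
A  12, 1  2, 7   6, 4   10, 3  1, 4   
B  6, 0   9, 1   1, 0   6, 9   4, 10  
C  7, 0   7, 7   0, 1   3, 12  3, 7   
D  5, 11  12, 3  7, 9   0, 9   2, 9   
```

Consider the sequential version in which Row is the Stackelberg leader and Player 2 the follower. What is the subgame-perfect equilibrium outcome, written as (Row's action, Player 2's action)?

(D, P)

Work backward from Player 2's decision.
- A: Player 2 compares 1, 7, 4, 3, 4 and picks Q; Row would get 2.
- B: Player 2 compares 0, 1, 0, 9, 10 and picks T; Row would get 4.
- C: Player 2 compares 0, 7, 1, 12, 7 and picks S; Row would get 3.
- D: Player 2 compares 11, 3, 9, 9, 9 and picks P; Row would get 5.
Among 2, 4, 3, 5, the best is 5 at D. Subgame-perfect outcome: (D, P) with payoffs (5, 11).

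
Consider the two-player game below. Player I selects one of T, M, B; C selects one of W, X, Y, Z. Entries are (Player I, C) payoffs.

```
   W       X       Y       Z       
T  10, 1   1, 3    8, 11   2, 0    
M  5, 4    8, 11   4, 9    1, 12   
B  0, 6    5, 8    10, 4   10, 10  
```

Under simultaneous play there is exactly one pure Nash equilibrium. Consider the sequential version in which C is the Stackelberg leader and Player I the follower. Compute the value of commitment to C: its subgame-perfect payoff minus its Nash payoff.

1

Solve by backward induction (C leads).
- W: BR = T, leader payoff 1.
- X: BR = M, leader payoff 11.
- Y: BR = B, leader payoff 4.
- Z: BR = B, leader payoff 10.
C's induced payoffs are 1, 11, 4, 10, so C commits to X. Subgame-perfect outcome: (M, X) with payoffs (8, 11).
For the simultaneous game, intersect best replies.
Player I's best replies: W→T; X→M; Y→B; Z→B.
C's best replies: T→Y; M→Z; B→Z.
The unique mutual best reply is (B, Z), giving (10, 10).
C's commitment gain: 11 − 10 = 1.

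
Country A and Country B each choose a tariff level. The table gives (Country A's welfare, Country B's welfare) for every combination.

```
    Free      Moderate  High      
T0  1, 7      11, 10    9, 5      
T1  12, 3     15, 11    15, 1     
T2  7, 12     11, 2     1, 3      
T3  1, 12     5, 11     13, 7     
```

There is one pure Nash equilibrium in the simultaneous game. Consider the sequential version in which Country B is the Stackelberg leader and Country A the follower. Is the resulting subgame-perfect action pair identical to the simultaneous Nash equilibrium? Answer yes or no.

Country A best-responds to each possible Country B move:
- Free: BR = T1, leader payoff 3.
- Moderate: BR = T1, leader payoff 11.
- High: BR = T1, leader payoff 1.
Country B's induced payoffs are 3, 11, 1, so Country B commits to Moderate. Subgame-perfect outcome: (T1, Moderate) with payoffs (15, 11).
For the simultaneous game, intersect best replies.
Country A's best replies: Free→T1; Moderate→T1; High→T1.
Country B's best replies: T0→Moderate; T1→Moderate; T2→Free; T3→Free.
The unique mutual best reply is (T1, Moderate), giving (15, 11).
Sequential outcome (T1, Moderate) coincides with the Nash profile (T1, Moderate).

yes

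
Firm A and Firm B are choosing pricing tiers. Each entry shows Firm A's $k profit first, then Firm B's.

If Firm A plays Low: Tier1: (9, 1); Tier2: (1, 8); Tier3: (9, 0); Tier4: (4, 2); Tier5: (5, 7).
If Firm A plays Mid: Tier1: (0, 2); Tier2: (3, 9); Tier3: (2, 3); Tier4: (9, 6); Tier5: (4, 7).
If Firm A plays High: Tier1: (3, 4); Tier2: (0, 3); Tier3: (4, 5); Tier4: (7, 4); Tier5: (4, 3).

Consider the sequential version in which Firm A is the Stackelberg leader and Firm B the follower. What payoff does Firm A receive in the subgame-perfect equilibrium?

4

Firm B best-responds to each possible Firm A move:
- Low: BR = Tier2, leader payoff 1.
- Mid: BR = Tier2, leader payoff 3.
- High: BR = Tier3, leader payoff 4.
Among 1, 3, 4, the best is 4 at High. Subgame-perfect outcome: (High, Tier3) with payoffs (4, 5).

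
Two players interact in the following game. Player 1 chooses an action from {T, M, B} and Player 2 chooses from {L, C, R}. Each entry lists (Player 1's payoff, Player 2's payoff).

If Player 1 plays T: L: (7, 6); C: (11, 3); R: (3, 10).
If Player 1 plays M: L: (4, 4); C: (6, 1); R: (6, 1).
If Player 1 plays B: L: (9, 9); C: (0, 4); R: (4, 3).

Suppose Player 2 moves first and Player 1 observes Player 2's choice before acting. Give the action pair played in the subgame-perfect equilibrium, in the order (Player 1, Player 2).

Backward induction with Player 2 moving first.
- L: BR = B, leader payoff 9.
- C: BR = T, leader payoff 3.
- R: BR = M, leader payoff 1.
Among 9, 3, 1, the best is 9 at L. Subgame-perfect outcome: (B, L) with payoffs (9, 9).

(B, L)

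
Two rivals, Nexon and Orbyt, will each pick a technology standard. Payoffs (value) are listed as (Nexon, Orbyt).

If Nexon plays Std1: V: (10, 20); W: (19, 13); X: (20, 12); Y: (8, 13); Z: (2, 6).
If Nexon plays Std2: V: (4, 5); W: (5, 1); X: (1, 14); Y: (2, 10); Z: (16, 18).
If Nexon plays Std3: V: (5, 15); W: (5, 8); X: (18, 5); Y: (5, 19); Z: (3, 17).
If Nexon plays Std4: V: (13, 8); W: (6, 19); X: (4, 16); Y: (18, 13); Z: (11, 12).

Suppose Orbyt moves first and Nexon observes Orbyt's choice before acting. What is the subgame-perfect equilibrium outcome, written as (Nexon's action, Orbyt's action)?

Work backward from Nexon's decision.
- V: Nexon compares 10, 4, 5, 13 and picks Std4; Orbyt would get 8.
- W: Nexon compares 19, 5, 5, 6 and picks Std1; Orbyt would get 13.
- X: Nexon compares 20, 1, 18, 4 and picks Std1; Orbyt would get 12.
- Y: Nexon compares 8, 2, 5, 18 and picks Std4; Orbyt would get 13.
- Z: Nexon compares 2, 16, 3, 11 and picks Std2; Orbyt would get 18.
Maximizing over 8, 13, 12, 13, 18, Orbyt chooses Z. Subgame-perfect outcome: (Std2, Z) with payoffs (16, 18).

(Std2, Z)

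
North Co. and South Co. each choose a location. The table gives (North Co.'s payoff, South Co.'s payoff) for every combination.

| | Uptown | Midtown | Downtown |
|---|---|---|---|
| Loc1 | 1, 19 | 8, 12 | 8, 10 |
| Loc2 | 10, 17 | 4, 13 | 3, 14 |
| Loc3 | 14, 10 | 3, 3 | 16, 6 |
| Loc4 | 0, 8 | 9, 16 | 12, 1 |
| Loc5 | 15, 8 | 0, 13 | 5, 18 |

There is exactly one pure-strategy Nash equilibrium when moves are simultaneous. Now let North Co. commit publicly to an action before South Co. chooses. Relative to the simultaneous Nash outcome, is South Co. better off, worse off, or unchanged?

worse off

Work backward from South Co.'s decision.
- Loc1 → South Co. plays Uptown (best of 19, 12, 10); North Co. gets 1.
- Loc2 → South Co. plays Uptown (best of 17, 13, 14); North Co. gets 10.
- Loc3 → South Co. plays Uptown (best of 10, 3, 6); North Co. gets 14.
- Loc4 → South Co. plays Midtown (best of 8, 16, 1); North Co. gets 9.
- Loc5 → South Co. plays Downtown (best of 8, 13, 18); North Co. gets 5.
Maximizing over 1, 10, 14, 9, 5, North Co. chooses Loc3. Subgame-perfect outcome: (Loc3, Uptown) with payoffs (14, 10).
Under simultaneous play:
North Co.'s best replies: Uptown→Loc5; Midtown→Loc4; Downtown→Loc3.
South Co.'s best replies: Loc1→Uptown; Loc2→Uptown; Loc3→Uptown; Loc4→Midtown; Loc5→Downtown.
The unique mutual best reply is (Loc4, Midtown), giving (9, 16).
South Co. earns 10 sequentially versus 16 at the Nash outcome: worse off.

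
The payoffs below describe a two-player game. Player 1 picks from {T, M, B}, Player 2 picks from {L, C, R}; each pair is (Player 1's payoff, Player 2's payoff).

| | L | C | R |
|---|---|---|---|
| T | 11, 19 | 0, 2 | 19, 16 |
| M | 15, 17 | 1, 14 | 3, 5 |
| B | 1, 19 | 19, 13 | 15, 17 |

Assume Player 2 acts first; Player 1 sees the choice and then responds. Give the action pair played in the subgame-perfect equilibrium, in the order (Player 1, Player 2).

Solve by backward induction (Player 2 leads).
- L → Player 1 plays M (best of 11, 15, 1); Player 2 gets 17.
- C → Player 1 plays B (best of 0, 1, 19); Player 2 gets 13.
- R → Player 1 plays T (best of 19, 3, 15); Player 2 gets 16.
Maximizing over 17, 13, 16, Player 2 chooses L. Subgame-perfect outcome: (M, L) with payoffs (15, 17).

(M, L)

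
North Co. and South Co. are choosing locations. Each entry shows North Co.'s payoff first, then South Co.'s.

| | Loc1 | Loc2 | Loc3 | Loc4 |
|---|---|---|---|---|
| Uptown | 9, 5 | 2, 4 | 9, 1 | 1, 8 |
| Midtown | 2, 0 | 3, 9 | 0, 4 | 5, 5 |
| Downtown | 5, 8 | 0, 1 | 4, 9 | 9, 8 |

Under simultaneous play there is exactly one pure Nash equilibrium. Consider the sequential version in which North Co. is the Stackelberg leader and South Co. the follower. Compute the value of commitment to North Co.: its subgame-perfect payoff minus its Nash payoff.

1

South Co. best-responds to each possible North Co. move:
- Uptown: BR = Loc4, leader payoff 1.
- Midtown: BR = Loc2, leader payoff 3.
- Downtown: BR = Loc3, leader payoff 4.
Among 1, 3, 4, the best is 4 at Downtown. Subgame-perfect outcome: (Downtown, Loc3) with payoffs (4, 9).
Under simultaneous play:
North Co.'s best replies: Loc1→Uptown; Loc2→Midtown; Loc3→Uptown; Loc4→Downtown.
South Co.'s best replies: Uptown→Loc4; Midtown→Loc2; Downtown→Loc3.
The unique mutual best reply is (Midtown, Loc2), giving (3, 9).
North Co.'s commitment gain: 4 − 3 = 1.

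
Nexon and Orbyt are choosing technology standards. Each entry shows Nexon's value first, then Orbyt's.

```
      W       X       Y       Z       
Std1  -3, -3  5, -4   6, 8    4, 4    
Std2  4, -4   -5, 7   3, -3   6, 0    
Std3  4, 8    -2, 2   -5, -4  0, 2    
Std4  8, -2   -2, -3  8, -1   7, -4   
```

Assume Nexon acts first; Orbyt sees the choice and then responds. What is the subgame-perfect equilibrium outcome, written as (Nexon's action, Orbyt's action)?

(Std4, Y)

Work backward from Orbyt's decision.
- Std1: BR = Y, leader payoff 6.
- Std2: BR = X, leader payoff -5.
- Std3: BR = W, leader payoff 4.
- Std4: BR = Y, leader payoff 8.
Maximizing over 6, -5, 4, 8, Nexon chooses Std4. Subgame-perfect outcome: (Std4, Y) with payoffs (8, -1).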